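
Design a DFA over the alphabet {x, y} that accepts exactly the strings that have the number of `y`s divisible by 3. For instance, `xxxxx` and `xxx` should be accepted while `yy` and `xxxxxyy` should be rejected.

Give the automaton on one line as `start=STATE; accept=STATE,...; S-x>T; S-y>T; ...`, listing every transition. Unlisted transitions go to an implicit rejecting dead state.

start=s0; accept=s0; s0-x>s0; s0-y>s1; s1-x>s1; s1-y>s2; s2-x>s2; s2-y>s0

The only thing that matters is how many `y`s have appeared, reduced mod 3. Use one state per residue: s0 for 0, …, s2 for 2. Reading `y` moves to the next residue; anything else stays put. s0 is accepting.
With 3 states:
        x   y  
>* s0   s0  s1 
   s1   s1  s2 
   s2   s2  s0 
(> = start, * = accepting)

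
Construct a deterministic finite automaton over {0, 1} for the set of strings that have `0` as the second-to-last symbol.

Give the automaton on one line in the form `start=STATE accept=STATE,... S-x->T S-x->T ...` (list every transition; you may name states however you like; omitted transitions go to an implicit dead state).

start=q0 accept=q3,q4 q0-0->q1 q0-1->q2 q1-0->q3 q1-1->q4 q2-0->q5 q2-1->q6 q3-0->q3 q3-1->q4 q4-0->q5 q4-1->q6 q5-0->q3 q5-1->q4 q6-0->q5 q6-1->q6

Because acceptance depends on a position counted from the end, the machine has to buffer the most recent 2 symbols. Make each state the string of the last up-to-2 symbols read; on input `x` shift the window left and append `x`. Accept when the buffered window has length 2 and begins with `0`.
7 states suffice.
        0   1  
>  q0   q1  q2 
   q1   q3  q4 
   q2   q5  q6 
 * q3   q3  q4 
 * q4   q5  q6 
   q5   q3  q4 
   q6   q5  q6 
(> = start, * = accepting)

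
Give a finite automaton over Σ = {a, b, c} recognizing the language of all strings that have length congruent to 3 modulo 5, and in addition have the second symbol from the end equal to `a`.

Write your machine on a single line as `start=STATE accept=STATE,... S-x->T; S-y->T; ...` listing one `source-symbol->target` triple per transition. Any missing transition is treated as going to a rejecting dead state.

Handle the two conditions separately and then intersect. The first has 5 states tracking the input length modulo 5; the second has 13 states tracking the last 2 symbols read. A product state is a pair (one from each), accepting exactly when both do. Minimizing collapses redundant product states.
With 7 states:
        a   b   c  
>  q0   q1  q1  q1 
   q1   q2  q3  q3 
   q2   q4  q4  q4 
   q3   q5  q5  q5 
 * q4   q6  q6  q6 
   q5   q6  q6  q6 
   q6   q0  q0  q0 
(> = start, * = accepting)

start=q0; accept=q4; q0-a->q1; q0-b->q1; q0-c->q1; q1-a->q2; q1-b->q3; q1-c->q3; q2-a->q4; q2-b->q4; q2-c->q4; q3-a->q5; q3-b->q5; q3-c->q5; q4-a->q6; q4-b->q6; q4-c->q6; q5-a->q6; q5-b->q6; q5-c->q6; q6-a->q0; q6-b->q0; q6-c->q0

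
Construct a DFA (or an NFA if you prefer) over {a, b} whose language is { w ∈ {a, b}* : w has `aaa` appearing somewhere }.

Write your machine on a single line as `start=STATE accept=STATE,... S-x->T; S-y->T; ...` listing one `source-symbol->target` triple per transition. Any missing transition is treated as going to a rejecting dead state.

start=S0; accept=S3; S0-a->S1; S0-b->S0; S1-a->S2; S1-b->S0; S2-a->S3; S2-b->S0; S3-a->S3; S3-b->S3

Track how much of `aaa` has been matched so far: state S0 is no progress, S3 is the absorbing accept state reached once `aaa` has occurred. Intermediate states record partial matches; on a mismatch, fall back to the longest reusable overlap.
A 4-state machine:
        a   b  
>  S0   S1  S0 
   S1   S2  S0 
   S2   S3  S0 
 * S3   S3  S3 
(> = start, * = accepting)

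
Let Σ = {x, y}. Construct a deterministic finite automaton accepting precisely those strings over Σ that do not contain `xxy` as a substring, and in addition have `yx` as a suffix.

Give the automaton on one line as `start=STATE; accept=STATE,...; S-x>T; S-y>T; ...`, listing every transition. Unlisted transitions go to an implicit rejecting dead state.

start=q0; accept=q4; q0-x>q1; q0-y>q2; q1-x>q3; q1-y>q2; q2-x>q4; q2-y>q2; q3-x>q3; q3-y>q5; q4-x>q3; q4-y>q2; q5-x>q6; q5-y>q5; q6-x>q7; q6-y>q5; q7-x>q7; q7-y>q5

Build one automaton per condition and run them in lockstep. One (4 states) tracks partial matches of the forbidden pattern `xxy`; the other (3 states) tracks how much of the suffix `yx` has currently been matched. Each combined state is a pair, one component from each; accept when both components accept.
8 states suffice.
        x   y  
>  q0   q1  q2 
   q1   q3  q2 
   q2   q4  q2 
   q3   q3  q5 
 * q4   q3  q2 
   q5   q6  q5 
   q6   q7  q5 
   q7   q7  q5 
(> = start, * = accepting)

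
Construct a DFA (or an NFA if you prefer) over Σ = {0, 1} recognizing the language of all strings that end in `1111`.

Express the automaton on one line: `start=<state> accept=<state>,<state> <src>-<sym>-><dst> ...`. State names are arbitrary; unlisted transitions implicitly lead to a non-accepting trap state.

Let each state record the length of the longest suffix of the input read so far that is also a prefix of `1111`. q1 means the last symbol is `1`; q2 means the last 2 symbols are `11`; q3 means the last 3 symbols are `111`; q4 means the last 4 symbols are `1111`. Accept only at q4, where the string currently ends in `1111`.
A 5-state machine:
        0   1  
>  q0   q0  q1 
   q1   q0  q2 
   q2   q0  q3 
   q3   q0  q4 
 * q4   q0  q4 
(> = start, * = accepting)

start=q0 accept=q4 q0-0->q0 q0-1->q1 q1-0->q0 q1-1->q2 q2-0->q0 q2-1->q3 q3-0->q0 q3-1->q4 q4-0->q0 q4-1->q4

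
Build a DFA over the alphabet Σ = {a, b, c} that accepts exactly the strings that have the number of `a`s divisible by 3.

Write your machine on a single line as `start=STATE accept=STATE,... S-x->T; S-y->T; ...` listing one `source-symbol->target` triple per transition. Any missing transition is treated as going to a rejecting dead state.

start=q0; accept=q0; q0-a->q1; q0-b->q0; q0-c->q0; q1-a->q2; q1-b->q1; q1-c->q1; q2-a->q0; q2-b->q2; q2-c->q2

The only thing that matters is how many `a`s have appeared, reduced mod 3. Use one state per residue: q0 for 0, …, q2 for 2. Reading `a` moves to the next residue; anything else stays put. q0 is accepting.
        a   b   c  
>* q0   q1  q0  q0 
   q1   q2  q1  q1 
   q2   q0  q2  q2 
(> = start, * = accepting)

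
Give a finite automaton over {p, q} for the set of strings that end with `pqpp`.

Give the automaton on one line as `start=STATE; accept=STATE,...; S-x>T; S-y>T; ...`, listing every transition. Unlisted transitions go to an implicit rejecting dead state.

Let each state record the length of the longest suffix of the input read so far that is also a prefix of `pqpp`. S1 means the last symbol is `p`; S2 means the last 2 symbols are `pq`; S3 means the last 3 symbols are `pqp`; S4 means the last 4 symbols are `pqpp`. Accept only at S4, where the string currently ends in `pqpp`.
5 states suffice.
        p   q  
>  S0   S1  S0 
   S1   S1  S2 
   S2   S3  S0 
   S3   S4  S2 
 * S4   S1  S2 
(> = start, * = accepting)

start=S0; accept=S4; S0-p>S1; S0-q>S0; S1-p>S1; S1-q>S2; S2-p>S3; S2-q>S0; S3-p>S4; S3-q>S2; S4-p>S1; S4-q>S2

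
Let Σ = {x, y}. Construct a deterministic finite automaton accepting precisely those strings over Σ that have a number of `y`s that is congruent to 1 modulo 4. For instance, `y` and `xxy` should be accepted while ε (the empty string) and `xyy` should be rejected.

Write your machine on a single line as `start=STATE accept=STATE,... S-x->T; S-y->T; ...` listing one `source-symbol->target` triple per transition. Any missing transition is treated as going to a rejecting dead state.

start=S0; accept=S1; S0-x->S0; S0-y->S1; S1-x->S1; S1-y->S2; S2-x->S2; S2-y->S3; S3-x->S3; S3-y->S0

Keep the running count of `y`s modulo 4: each `y` advances along the cycle S0 → S1 → S2 → S3 → S0 while other symbols loop. Accept at S1.
A 4-state machine:
        x   y  
>  S0   S0  S1 
 * S1   S1  S2 
   S2   S2  S3 
   S3   S3  S0 
(> = start, * = accepting)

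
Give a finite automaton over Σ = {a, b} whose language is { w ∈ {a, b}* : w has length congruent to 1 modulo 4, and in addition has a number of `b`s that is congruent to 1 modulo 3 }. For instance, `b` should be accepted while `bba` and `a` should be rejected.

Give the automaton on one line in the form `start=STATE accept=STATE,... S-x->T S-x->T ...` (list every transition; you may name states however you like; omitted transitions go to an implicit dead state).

start=q0 accept=q2 q0-a->q1 q0-b->q2 q1-a->q3 q1-b->q4 q2-a->q4 q2-b->q5 q3-a->q6 q3-b->q7 q4-a->q7 q4-b->q8 q5-a->q8 q5-b->q6 q6-a->q0 q6-b->q9 q7-a->q9 q7-b->q10 q8-a->q10 q8-b->q0 q9-a->q2 q9-b->q11 q10-a->q11 q10-b->q1 q11-a->q5 q11-b->q3

Run two small machines in parallel and take their product. The first has 4 states tracking the input length modulo 4; the second has 3 states tracking the count of `b`s modulo 3. A product state is a pair (one from each), accepting exactly when both do.
          a    b  
>  q0     q1   q2 
   q1     q3   q4 
 * q2     q4   q5 
   q3     q6   q7 
   q4     q7   q8 
   q5     q8   q6 
   q6     q0   q9 
   q7     q9  q10 
   q8    q10   q0 
   q9     q2  q11 
   q10   q11   q1 
   q11    q5   q3 
(> = start, * = accepting)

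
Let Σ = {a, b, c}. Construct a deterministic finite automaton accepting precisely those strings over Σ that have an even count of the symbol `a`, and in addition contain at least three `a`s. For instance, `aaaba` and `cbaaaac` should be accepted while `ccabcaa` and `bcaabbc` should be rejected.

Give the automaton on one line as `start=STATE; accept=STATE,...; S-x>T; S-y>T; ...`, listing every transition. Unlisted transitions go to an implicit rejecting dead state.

start=S0; accept=S4; S0-a>S1; S0-b>S0; S0-c>S0; S1-a>S2; S1-b>S1; S1-c>S1; S2-a>S3; S2-b>S2; S2-c>S2; S3-a>S4; S3-b>S3; S3-c>S3; S4-a>S3; S4-b>S4; S4-c>S4

Handle the two conditions separately and then intersect. One (2 states) tracks the count of `a`s modulo 2; the other (5 states) tracks the count of `a`s, saturating at 4. Each combined state is a pair, one component from each; accept when both components accept. Minimizing collapses redundant product states.
5 states suffice.
        a   b   c  
>  S0   S1  S0  S0 
   S1   S2  S1  S1 
   S2   S3  S2  S2 
   S3   S4  S3  S3 
 * S4   S3  S4  S4 
(> = start, * = accepting)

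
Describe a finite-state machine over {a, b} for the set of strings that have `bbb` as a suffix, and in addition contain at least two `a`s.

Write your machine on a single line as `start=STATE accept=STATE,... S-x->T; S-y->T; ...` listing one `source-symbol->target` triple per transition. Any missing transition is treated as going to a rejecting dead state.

start=S0; accept=S14,S15; S0-a->S1; S0-b->S2; S1-a->S3; S1-b->S4; S2-a->S1; S2-b->S5; S3-a->S6; S3-b->S7; S4-a->S3; S4-b->S8; S5-a->S1; S5-b->S9; S6-a->S6; S6-b->S10; S7-a->S6; S7-b->S11; S8-a->S3; S8-b->S12; S9-a->S1; S9-b->S9; S10-a->S6; S10-b->S13; S11-a->S6; S11-b->S14; S12-a->S3; S12-b->S12; S13-a->S6; S13-b->S15; S14-a->S6; S14-b->S14; S15-a->S6; S15-b->S15

Run two small machines in parallel and take their product. One (4 states) tracks how much of the suffix `bbb` has currently been matched; the other (4 states) tracks the count of `a`s, saturating at 3. Each combined state is a pair, one component from each; accept when both components accept.
With 16 states:
          a    b  
>  S0     S1   S2 
   S1     S3   S4 
   S2     S1   S5 
   S3     S6   S7 
   S4     S3   S8 
   S5     S1   S9 
   S6     S6  S10 
   S7     S6  S11 
   S8     S3  S12 
   S9     S1   S9 
   S10    S6  S13 
   S11    S6  S14 
   S12    S3  S12 
   S13    S6  S15 
 * S14    S6  S14 
 * S15    S6  S15 
(> = start, * = accepting)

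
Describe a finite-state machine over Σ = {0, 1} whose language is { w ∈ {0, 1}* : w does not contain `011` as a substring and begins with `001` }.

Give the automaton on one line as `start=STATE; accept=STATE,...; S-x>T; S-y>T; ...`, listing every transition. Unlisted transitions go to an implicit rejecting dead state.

Run two small machines in parallel and take their product. The first has 4 states tracking partial matches of the forbidden pattern `011`; the second has 5 states tracking whether the input so far still matches the prefix `001`. A product state is a pair (one from each), accepting exactly when both do. Minimizing collapses redundant product states.
A 6-state machine:
        0   1  
>  S0   S1  S2 
   S1   S3  S2 
   S2   S2  S2 
   S3   S2  S4 
 * S4   S5  S2 
 * S5   S5  S4 
(> = start, * = accepting)

start=S0; accept=S4,S5; S0-0>S1; S0-1>S2; S1-0>S3; S1-1>S2; S2-0>S2; S2-1>S2; S3-0>S2; S3-1>S4; S4-0>S5; S4-1>S2; S5-0>S5; S5-1>S4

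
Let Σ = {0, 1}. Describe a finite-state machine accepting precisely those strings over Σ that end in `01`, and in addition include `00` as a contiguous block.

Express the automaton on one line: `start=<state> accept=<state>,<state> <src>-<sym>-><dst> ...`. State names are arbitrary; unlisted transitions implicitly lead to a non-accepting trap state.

Handle the two conditions separately and then intersect. The first has 3 states tracking how much of the suffix `01` has currently been matched; the second has 3 states tracking whether and how much of `00` has been seen. A product state is a pair (one from each), accepting exactly when both do. Equivalent product states are then merged.
A 5-state machine:
        0   1  
>  q0   q1  q0 
   q1   q2  q0 
   q2   q2  q3 
 * q3   q2  q4 
   q4   q2  q4 
(> = start, * = accepting)

start=q0 accept=q3 q0-0->q1 q0-1->q0 q1-0->q2 q1-1->q0 q2-0->q2 q2-1->q3 q3-0->q2 q3-1->q4 q4-0->q2 q4-1->q4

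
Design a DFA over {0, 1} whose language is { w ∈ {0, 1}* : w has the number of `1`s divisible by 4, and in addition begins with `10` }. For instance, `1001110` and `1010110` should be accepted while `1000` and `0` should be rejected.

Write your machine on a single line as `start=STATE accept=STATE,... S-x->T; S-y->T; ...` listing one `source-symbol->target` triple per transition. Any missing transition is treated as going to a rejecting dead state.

Handle the two conditions separately and then intersect. One (4 states) tracks the count of `1`s modulo 4; the other (4 states) tracks whether the input so far still matches the prefix `10`. Each combined state is a pair, one component from each; accept when both components accept. After merging equivalent states the machine shrinks.
A 7-state machine:
        0   1  
>  s0   s1  s2 
   s1   s1  s1 
   s2   s3  s1 
   s3   s3  s4 
   s4   s4  s5 
   s5   s5  s6 
 * s6   s6  s3 
(> = start, * = accepting)

start=s0; accept=s6; s0-0->s1; s0-1->s2; s1-0->s1; s1-1->s1; s2-0->s3; s2-1->s1; s3-0->s3; s3-1->s4; s4-0->s4; s4-1->s5; s5-0->s5; s5-1->s6; s6-0->s6; s6-1->s3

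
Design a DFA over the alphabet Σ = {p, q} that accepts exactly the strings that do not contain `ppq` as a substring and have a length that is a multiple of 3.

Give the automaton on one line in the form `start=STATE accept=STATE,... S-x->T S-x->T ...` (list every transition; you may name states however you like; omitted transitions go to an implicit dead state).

Run two small machines in parallel and take their product. One (4 states) tracks partial matches of the forbidden pattern `ppq`; the other (3 states) tracks the input length modulo 3. Each combined state is a pair, one component from each; accept when both components accept. After merging equivalent states the machine shrinks.
A 10-state machine:
       p  q 
>* A   B  C 
   B   D  E 
   C   F  E 
   D   G  H 
   E   I  A 
   F   G  A 
 * G   J  H 
   H   H  H 
 * I   J  C 
   J   D  H 
(> = start, * = accepting)

start=A accept=A,G,I A-p->B A-q->C B-p->D B-q->E C-p->F C-q->E D-p->G D-q->H E-p->I E-q->A F-p->G F-q->A G-p->J G-q->H H-p->H H-q->H I-p->J I-q->C J-p->D J-q->H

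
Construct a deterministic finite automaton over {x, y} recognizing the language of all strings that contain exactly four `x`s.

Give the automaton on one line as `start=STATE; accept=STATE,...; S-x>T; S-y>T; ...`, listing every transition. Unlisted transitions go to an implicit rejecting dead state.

start=S0; accept=S4; S0-x>S1; S0-y>S0; S1-x>S2; S1-y>S1; S2-x>S3; S2-y>S2; S3-x>S4; S3-y>S3; S4-x>S5; S4-y>S4; S5-x>S5; S5-y>S5

Only the number of `x`s matters, and only up to 5. Make a chain S0 → S1 → S2 → S3 → S4 → S5 advanced by each `x` (with S5 absorbing); every other symbol self-loops. The accepting set is {S4}.
A 6-state machine:
        x   y  
>  S0   S1  S0 
   S1   S2  S1 
   S2   S3  S2 
   S3   S4  S3 
 * S4   S5  S4 
   S5   S5  S5 
(> = start, * = accepting)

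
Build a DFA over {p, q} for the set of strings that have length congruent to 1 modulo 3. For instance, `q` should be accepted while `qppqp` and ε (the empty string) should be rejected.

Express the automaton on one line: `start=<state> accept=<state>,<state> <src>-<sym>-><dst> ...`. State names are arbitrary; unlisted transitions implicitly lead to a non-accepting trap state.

Count input length modulo 3: every symbol advances one step around the cycle S0 → S1 → S2 → S0. Accept at S1.
A 3-state machine:
        p   q  
>  S0   S1  S1 
 * S1   S2  S2 
   S2   S0  S0 
(> = start, * = accepting)

start=S0 accept=S1 S0-p->S1 S0-q->S1 S1-p->S2 S1-q->S2 S2-p->S0 S2-q->S0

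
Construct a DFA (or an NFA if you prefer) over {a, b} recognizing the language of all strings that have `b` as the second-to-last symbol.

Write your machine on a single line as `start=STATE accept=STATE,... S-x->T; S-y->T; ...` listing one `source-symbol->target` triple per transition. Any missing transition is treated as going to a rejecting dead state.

A DFA must remember the last 2 symbols (since which symbol is second-to-last isn't known until the input ends). Use one state per possible window of the last ≤2 symbols; accept from those whose window starts with `b`.
With 7 states:
        a   b  
>  S0   S1  S2 
   S1   S3  S4 
   S2   S5  S6 
   S3   S3  S4 
   S4   S5  S6 
 * S5   S3  S4 
 * S6   S5  S6 
(> = start, * = accepting)

start=S0; accept=S5,S6; S0-a->S1; S0-b->S2; S1-a->S3; S1-b->S4; S2-a->S5; S2-b->S6; S3-a->S3; S3-b->S4; S4-a->S5; S4-b->S6; S5-a->S3; S5-b->S4; S6-a->S5; S6-b->S6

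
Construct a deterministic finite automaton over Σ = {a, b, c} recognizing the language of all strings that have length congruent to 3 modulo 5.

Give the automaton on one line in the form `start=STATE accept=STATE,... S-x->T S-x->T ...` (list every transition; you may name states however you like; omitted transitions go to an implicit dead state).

start=S0 accept=S3 S0-a->S1 S0-b->S1 S0-c->S1 S1-a->S2 S1-b->S2 S1-c->S2 S2-a->S3 S2-b->S3 S2-c->S3 S3-a->S4 S3-b->S4 S3-c->S4 S4-a->S0 S4-b->S0 S4-c->S0

Count input length modulo 5: every symbol advances one step around the cycle S0 → S1 → S2 → S3 → S4 → S0. Accept at S3.
        a   b   c  
>  S0   S1  S1  S1 
   S1   S2  S2  S2 
   S2   S3  S3  S3 
 * S3   S4  S4  S4 
   S4   S0  S0  S0 
(> = start, * = accepting)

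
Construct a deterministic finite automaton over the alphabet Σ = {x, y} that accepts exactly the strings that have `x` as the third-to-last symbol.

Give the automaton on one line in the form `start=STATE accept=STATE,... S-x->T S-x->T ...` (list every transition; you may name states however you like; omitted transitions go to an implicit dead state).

start=S0 accept=S7,S8,S9,S10 S0-x->S1 S0-y->S2 S1-x->S3 S1-y->S4 S2-x->S5 S2-y->S6 S3-x->S7 S3-y->S8 S4-x->S9 S4-y->S10 S5-x->S11 S5-y->S12 S6-x->S13 S6-y->S14 S7-x->S7 S7-y->S8 S8-x->S9 S8-y->S10 S9-x->S11 S9-y->S12 S10-x->S13 S10-y->S14 S11-x->S7 S11-y->S8 S12-x->S9 S12-y->S10 S13-x->S11 S13-y->S12 S14-x->S13 S14-y->S14

A DFA must remember the last 3 symbols (since which symbol is third-to-last isn't known until the input ends). Use one state per possible window of the last ≤3 symbols; accept from those whose window starts with `x`.
With 15 states:
          x    y  
>  S0     S1   S2 
   S1     S3   S4 
   S2     S5   S6 
   S3     S7   S8 
   S4     S9  S10 
   S5    S11  S12 
   S6    S13  S14 
 * S7     S7   S8 
 * S8     S9  S10 
 * S9    S11  S12 
 * S10   S13  S14 
   S11    S7   S8 
   S12    S9  S10 
   S13   S11  S12 
   S14   S13  S14 
(> = start, * = accepting)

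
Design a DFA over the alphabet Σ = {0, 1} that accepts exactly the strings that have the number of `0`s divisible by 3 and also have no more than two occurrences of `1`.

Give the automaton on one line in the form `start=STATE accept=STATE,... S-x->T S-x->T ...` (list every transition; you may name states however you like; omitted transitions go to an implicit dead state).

start=q0 accept=q0,q2,q5 q0-0->q1 q0-1->q2 q1-0->q3 q1-1->q4 q2-0->q4 q2-1->q5 q3-0->q0 q3-1->q6 q4-0->q6 q4-1->q7 q5-0->q7 q5-1->q8 q6-0->q2 q6-1->q9 q7-0->q9 q7-1->q10 q8-0->q10 q8-1->q8 q9-0->q5 q9-1->q11 q10-0->q11 q10-1->q10 q11-0->q8 q11-1->q11

Build one automaton per condition and run them in lockstep. The first has 3 states tracking the count of `0`s modulo 3; the second has 4 states tracking the count of `1`s, saturating at 3. A product state is a pair (one from each), accepting exactly when both do.
          0    1  
>* q0     q1   q2 
   q1     q3   q4 
 * q2     q4   q5 
   q3     q0   q6 
   q4     q6   q7 
 * q5     q7   q8 
   q6     q2   q9 
   q7     q9  q10 
   q8    q10   q8 
   q9     q5  q11 
   q10   q11  q10 
   q11    q8  q11 
(> = start, * = accepting)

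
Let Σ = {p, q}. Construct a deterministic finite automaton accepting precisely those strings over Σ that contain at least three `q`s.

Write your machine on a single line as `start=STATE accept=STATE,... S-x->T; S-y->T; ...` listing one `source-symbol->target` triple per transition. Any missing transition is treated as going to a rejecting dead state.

Only the number of `q`s matters, and only up to 4. Make a chain A → B → C → D → E advanced by each `q` (with E absorbing); every other symbol self-loops. The accepting set is {D, E}.
A 5-state machine:
       p  q 
>  A   A  B 
   B   B  C 
   C   C  D 
 * D   D  E 
 * E   E  E 
(> = start, * = accepting)

start=A; accept=D,E; A-p->A; A-q->B; B-p->B; B-q->C; C-p->C; C-q->D; D-p->D; D-q->E; E-p->E; E-q->E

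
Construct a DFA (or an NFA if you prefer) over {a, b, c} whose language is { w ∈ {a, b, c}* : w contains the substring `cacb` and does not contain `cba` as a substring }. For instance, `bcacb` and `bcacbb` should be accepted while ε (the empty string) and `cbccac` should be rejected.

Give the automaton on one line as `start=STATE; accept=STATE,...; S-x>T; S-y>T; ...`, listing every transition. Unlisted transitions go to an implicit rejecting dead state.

Run two small machines in parallel and take their product. One (5 states) tracks whether and how much of `cacb` has been seen; the other (4 states) tracks partial matches of the forbidden pattern `cba`. Each combined state is a pair, one component from each; accept when both components accept. After merging equivalent states the machine shrinks.
9 states suffice.
        a   b   c  
>  q0   q0  q0  q1 
   q1   q2  q3  q1 
   q2   q0  q0  q4 
   q3   q5  q0  q1 
   q4   q2  q6  q1 
   q5   q5  q5  q5 
 * q6   q5  q7  q8 
 * q7   q7  q7  q8 
 * q8   q7  q6  q8 
(> = start, * = accepting)

start=q0; accept=q6,q7,q8; q0-a>q0; q0-b>q0; q0-c>q1; q1-a>q2; q1-b>q3; q1-c>q1; q2-a>q0; q2-b>q0; q2-c>q4; q3-a>q5; q3-b>q0; q3-c>q1; q4-a>q2; q4-b>q6; q4-c>q1; q5-a>q5; q5-b>q5; q5-c>q5; q6-a>q5; q6-b>q7; q6-c>q8; q7-a>q7; q7-b>q7; q7-c>q8; q8-a>q7; q8-b>q6; q8-c>q8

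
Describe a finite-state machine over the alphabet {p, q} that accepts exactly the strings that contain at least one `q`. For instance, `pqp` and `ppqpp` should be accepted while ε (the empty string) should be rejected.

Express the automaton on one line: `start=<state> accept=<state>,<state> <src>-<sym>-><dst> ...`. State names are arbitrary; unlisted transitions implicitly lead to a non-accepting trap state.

Count `q`s, saturating at 2: state s0 means no `q` yet, s1 means one `q` seen, s2 means more than one. Each `q` increments (capped at s2); other symbols loop. Accept from {s1, s2}.
        p   q  
>  s0   s0  s1 
 * s1   s1  s2 
 * s2   s2  s2 
(> = start, * = accepting)

start=s0 accept=s1,s2 s0-p->s0 s0-q->s1 s1-p->s1 s1-q->s2 s2-p->s2 s2-q->s2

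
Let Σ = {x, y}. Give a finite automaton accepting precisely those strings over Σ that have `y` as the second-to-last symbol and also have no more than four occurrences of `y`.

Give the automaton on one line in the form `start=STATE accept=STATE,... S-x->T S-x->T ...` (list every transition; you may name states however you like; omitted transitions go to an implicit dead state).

Build one automaton per condition and run them in lockstep. One (7 states) tracks the last 2 symbols read; the other (6 states) tracks the count of `y`s, saturating at 5. Each combined state is a pair, one component from each; accept when both components accept.
With 23 states:
          x    y  
>  s0     s1   s2 
   s1     s3   s4 
   s2     s5   s6 
   s3     s3   s4 
   s4     s5   s6 
 * s5     s7   s8 
 * s6     s9  s10 
   s7     s7   s8 
   s8     s9  s10 
 * s9    s11  s12 
 * s10   s13  s14 
   s11   s11  s12 
   s12   s13  s14 
 * s13   s15  s16 
 * s14   s17  s18 
   s15   s15  s16 
   s16   s17  s18 
 * s17   s19  s20 
   s18   s21  s18 
   s19   s19  s20 
   s20   s21  s18 
   s21   s22  s20 
   s22   s22  s20 
(> = start, * = accepting)

start=s0 accept=s5,s6,s9,s10,s13,s14,s17 s0-x->s1 s0-y->s2 s1-x->s3 s1-y->s4 s2-x->s5 s2-y->s6 s3-x->s3 s3-y->s4 s4-x->s5 s4-y->s6 s5-x->s7 s5-y->s8 s6-x->s9 s6-y->s10 s7-x->s7 s7-y->s8 s8-x->s9 s8-y->s10 s9-x->s11 s9-y->s12 s10-x->s13 s10-y->s14 s11-x->s11 s11-y->s12 s12-x->s13 s12-y->s14 s13-x->s15 s13-y->s16 s14-x->s17 s14-y->s18 s15-x->s15 s15-y->s16 s16-x->s17 s16-y->s18 s17-x->s19 s17-y->s20 s18-x->s21 s18-y->s18 s19-x->s19 s19-y->s20 s20-x->s21 s20-y->s18 s21-x->s22 s21-y->s20 s22-x->s22 s22-y->s20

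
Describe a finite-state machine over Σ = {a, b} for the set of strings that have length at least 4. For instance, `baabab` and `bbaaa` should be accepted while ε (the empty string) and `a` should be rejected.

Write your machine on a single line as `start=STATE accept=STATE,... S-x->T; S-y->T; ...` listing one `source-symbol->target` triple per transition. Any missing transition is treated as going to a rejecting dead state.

Count input length up to 5: every symbol moves from S0 toward S5, which means 'more than 4' and absorbs. Accept from {S4, S5}.
6 states suffice.
        a   b  
>  S0   S1  S1 
   S1   S2  S2 
   S2   S3  S3 
   S3   S4  S4 
 * S4   S5  S5 
 * S5   S5  S5 
(> = start, * = accepting)

start=S0; accept=S4,S5; S0-a->S1; S0-b->S1; S1-a->S2; S1-b->S2; S2-a->S3; S2-b->S3; S3-a->S4; S3-b->S4; S4-a->S5; S4-b->S5; S5-a->S5; S5-b->S5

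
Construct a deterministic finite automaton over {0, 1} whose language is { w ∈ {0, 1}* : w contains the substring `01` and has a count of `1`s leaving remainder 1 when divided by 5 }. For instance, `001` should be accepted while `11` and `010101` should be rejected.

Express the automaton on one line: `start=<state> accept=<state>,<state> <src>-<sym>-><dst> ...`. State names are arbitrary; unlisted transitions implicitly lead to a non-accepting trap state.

start=A accept=D A-0->B A-1->C B-0->B B-1->D C-0->E C-1->F D-0->D D-1->G E-0->E E-1->G F-0->G F-1->H G-0->G G-1->I H-0->I H-1->J I-0->I I-1->K J-0->K J-1->A K-0->K K-1->B

Run two small machines in parallel and take their product. One (3 states) tracks whether and how much of `01` has been seen; the other (5 states) tracks the count of `1`s modulo 5. Each combined state is a pair, one component from each; accept when both components accept. Minimizing collapses redundant product states.
11 states suffice.
       0  1 
>  A   B  C 
   B   B  D 
   C   E  F 
 * D   D  G 
   E   E  G 
   F   G  H 
   G   G  I 
   H   I  J 
   I   I  K 
   J   K  A 
   K   K  B 
(> = start, * = accepting)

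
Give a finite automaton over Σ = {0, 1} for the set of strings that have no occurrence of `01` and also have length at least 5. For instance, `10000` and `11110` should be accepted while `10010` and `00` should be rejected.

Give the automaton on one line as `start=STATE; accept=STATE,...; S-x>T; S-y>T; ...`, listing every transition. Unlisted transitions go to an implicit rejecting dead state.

start=S0; accept=S12,S14,S15,S17; S0-0>S1; S0-1>S2; S1-0>S3; S1-1>S4; S2-0>S3; S2-1>S5; S3-0>S6; S3-1>S7; S4-0>S7; S4-1>S7; S5-0>S6; S5-1>S8; S6-0>S9; S6-1>S10; S7-0>S10; S7-1>S10; S8-0>S9; S8-1>S11; S9-0>S12; S9-1>S13; S10-0>S13; S10-1>S13; S11-0>S12; S11-1>S14; S12-0>S15; S12-1>S16; S13-0>S16; S13-1>S16; S14-0>S15; S14-1>S17; S15-0>S15; S15-1>S16; S16-0>S16; S16-1>S16; S17-0>S15; S17-1>S17

Handle the two conditions separately and then intersect. One (3 states) tracks partial matches of the forbidden pattern `01`; the other (7 states) tracks the input length, saturating at 6. Each combined state is a pair, one component from each; accept when both components accept.
An 18-state machine:
          0    1  
>  S0     S1   S2 
   S1     S3   S4 
   S2     S3   S5 
   S3     S6   S7 
   S4     S7   S7 
   S5     S6   S8 
   S6     S9  S10 
   S7    S10  S10 
   S8     S9  S11 
   S9    S12  S13 
   S10   S13  S13 
   S11   S12  S14 
 * S12   S15  S16 
   S13   S16  S16 
 * S14   S15  S17 
 * S15   S15  S16 
   S16   S16  S16 
 * S17   S15  S17 
(> = start, * = accepting)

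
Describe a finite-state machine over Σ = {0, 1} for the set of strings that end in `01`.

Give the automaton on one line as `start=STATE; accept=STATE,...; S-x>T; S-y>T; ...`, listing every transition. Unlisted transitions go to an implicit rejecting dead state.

Remember how much of `01` the current input suffix matches. State q0 means no match yet; q1 means the last symbol is `0`; q2 means the last 2 symbols are `01`. Only q2 accepts. On a mismatch, fall back to the longest proper suffix that is still a prefix of `01`.
3 states suffice.
        0   1  
>  q0   q1  q0 
   q1   q1  q2 
 * q2   q1  q0 
(> = start, * = accepting)

start=q0; accept=q2; q0-0>q1; q0-1>q0; q1-0>q1; q1-1>q2; q2-0>q1; q2-1>q0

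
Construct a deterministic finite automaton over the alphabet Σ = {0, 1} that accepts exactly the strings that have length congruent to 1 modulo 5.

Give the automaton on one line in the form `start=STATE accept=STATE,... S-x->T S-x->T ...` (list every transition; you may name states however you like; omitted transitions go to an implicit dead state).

start=q0 accept=q1 q0-0->q1 q0-1->q1 q1-0->q2 q1-1->q2 q2-0->q3 q2-1->q3 q3-0->q4 q3-1->q4 q4-0->q0 q4-1->q0

Only the length mod 5 matters, so use a 5-cycle: from any state, every input symbol moves to the next state, wrapping q4 back to q0. Mark q1 accepting.
A 5-state machine:
        0   1  
>  q0   q1  q1 
 * q1   q2  q2 
   q2   q3  q3 
   q3   q4  q4 
   q4   q0  q0 
(> = start, * = accepting)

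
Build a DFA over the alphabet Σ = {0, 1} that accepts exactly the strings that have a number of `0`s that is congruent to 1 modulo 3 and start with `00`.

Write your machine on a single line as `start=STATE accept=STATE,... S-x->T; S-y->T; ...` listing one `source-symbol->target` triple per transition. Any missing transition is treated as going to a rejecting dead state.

start=S0; accept=S5; S0-0->S1; S0-1->S2; S1-0->S3; S1-1->S2; S2-0->S2; S2-1->S2; S3-0->S4; S3-1->S3; S4-0->S5; S4-1->S4; S5-0->S3; S5-1->S5

Run two small machines in parallel and take their product. The first has 3 states tracking the count of `0`s modulo 3; the second has 4 states tracking whether the input so far still matches the prefix `00`. A product state is a pair (one from each), accepting exactly when both do. Equivalent product states are then merged.
        0   1  
>  S0   S1  S2 
   S1   S3  S2 
   S2   S2  S2 
   S3   S4  S3 
   S4   S5  S4 
 * S5   S3  S5 
(> = start, * = accepting)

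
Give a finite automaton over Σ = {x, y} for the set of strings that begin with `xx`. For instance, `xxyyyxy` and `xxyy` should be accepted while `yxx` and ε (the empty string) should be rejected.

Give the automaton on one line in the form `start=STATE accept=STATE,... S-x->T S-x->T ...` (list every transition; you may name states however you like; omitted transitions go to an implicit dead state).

Check the first 2 symbols one by one: S0 through S1 record how many have matched `xx` so far; any wrong symbol goes to the dead state S3. After all 2 match we enter the accepting sink S2.
4 states suffice.
        x   y  
>  S0   S1  S3 
   S1   S2  S3 
 * S2   S2  S2 
   S3   S3  S3 
(> = start, * = accepting)

start=S0 accept=S2 S0-x->S1 S0-y->S3 S1-x->S2 S1-y->S3 S2-x->S2 S2-y->S2 S3-x->S3 S3-y->S3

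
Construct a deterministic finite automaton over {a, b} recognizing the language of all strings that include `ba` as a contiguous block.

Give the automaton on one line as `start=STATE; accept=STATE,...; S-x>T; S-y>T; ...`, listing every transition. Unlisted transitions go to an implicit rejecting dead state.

Track how much of `ba` has been matched so far: state q0 is no progress, q2 is the absorbing accept state reached once `ba` has occurred. Intermediate states record partial matches; on a mismatch, fall back to the longest reusable overlap.
        a   b  
>  q0   q0  q1 
   q1   q2  q1 
 * q2   q2  q2 
(> = start, * = accepting)

start=q0; accept=q2; q0-a>q0; q0-b>q1; q1-a>q2; q1-b>q1; q2-a>q2; q2-b>q2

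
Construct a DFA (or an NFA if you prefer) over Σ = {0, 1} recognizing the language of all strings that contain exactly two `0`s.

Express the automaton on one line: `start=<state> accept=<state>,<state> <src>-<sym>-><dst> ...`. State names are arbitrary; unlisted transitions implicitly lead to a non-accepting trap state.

start=A accept=C A-0->B A-1->A B-0->C B-1->B C-0->D C-1->C D-0->D D-1->D

Count `0`s, saturating at 3: states A through C mean 0 through 2 `0`s seen; D means more than 2. Each `0` increments (capped at D); other symbols loop. Accept from {C}.
4 states suffice.
       0  1 
>  A   B  A 
   B   C  B 
 * C   D  C 
   D   D  D 
(> = start, * = accepting)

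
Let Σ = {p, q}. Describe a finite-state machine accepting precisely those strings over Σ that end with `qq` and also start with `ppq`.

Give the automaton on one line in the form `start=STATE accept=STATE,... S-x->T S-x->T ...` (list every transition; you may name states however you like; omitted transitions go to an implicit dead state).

start=s0 accept=s8 s0-p->s1 s0-q->s2 s1-p->s3 s1-q->s2 s2-p->s4 s2-q->s5 s3-p->s4 s3-q->s6 s4-p->s4 s4-q->s2 s5-p->s4 s5-q->s5 s6-p->s7 s6-q->s8 s7-p->s7 s7-q->s6 s8-p->s7 s8-q->s8

Handle the two conditions separately and then intersect. One (3 states) tracks how much of the suffix `qq` has currently been matched; the other (5 states) tracks whether the input so far still matches the prefix `ppq`. Each combined state is a pair, one component from each; accept when both components accept.
A 9-state machine:
        p   q  
>  s0   s1  s2 
   s1   s3  s2 
   s2   s4  s5 
   s3   s4  s6 
   s4   s4  s2 
   s5   s4  s5 
   s6   s7  s8 
   s7   s7  s6 
 * s8   s7  s8 
(> = start, * = accepting)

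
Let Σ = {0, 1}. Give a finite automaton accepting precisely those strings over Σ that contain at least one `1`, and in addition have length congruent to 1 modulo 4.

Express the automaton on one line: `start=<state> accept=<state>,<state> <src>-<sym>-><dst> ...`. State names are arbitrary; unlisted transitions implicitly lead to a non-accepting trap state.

Run two small machines in parallel and take their product. The first has 3 states tracking the count of `1`s, saturating at 2; the second has 4 states tracking the input length modulo 4. A product state is a pair (one from each), accepting exactly when both do. After merging equivalent states the machine shrinks.
        0   1  
>  s0   s1  s2 
   s1   s3  s4 
 * s2   s4  s4 
   s3   s5  s6 
   s4   s6  s6 
   s5   s0  s7 
   s6   s7  s7 
   s7   s2  s2 
(> = start, * = accepting)

start=s0 accept=s2 s0-0->s1 s0-1->s2 s1-0->s3 s1-1->s4 s2-0->s4 s2-1->s4 s3-0->s5 s3-1->s6 s4-0->s6 s4-1->s6 s5-0->s0 s5-1->s7 s6-0->s7 s6-1->s7 s7-0->s2 s7-1->s2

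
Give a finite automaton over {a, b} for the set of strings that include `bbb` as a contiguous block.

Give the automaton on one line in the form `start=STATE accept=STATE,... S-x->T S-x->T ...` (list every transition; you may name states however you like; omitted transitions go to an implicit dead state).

States q0..q2 record the length of the longest prefix of `bbb` that matches the current input suffix. Reaching q3 means `bbb` has been seen, and we stay there forever. Accept from q3.
4 states suffice.
        a   b  
>  q0   q0  q1 
   q1   q0  q2 
   q2   q0  q3 
 * q3   q3  q3 
(> = start, * = accepting)

start=q0 accept=q3 q0-a->q0 q0-b->q1 q1-a->q0 q1-b->q2 q2-a->q0 q2-b->q3 q3-a->q3 q3-b->q3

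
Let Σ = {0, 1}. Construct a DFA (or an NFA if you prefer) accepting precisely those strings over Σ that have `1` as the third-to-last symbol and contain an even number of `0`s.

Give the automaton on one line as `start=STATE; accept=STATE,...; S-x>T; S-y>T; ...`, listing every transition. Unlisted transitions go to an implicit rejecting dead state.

Build one automaton per condition and run them in lockstep. The first has 15 states tracking the last 3 symbols read; the second has 2 states tracking the count of `0`s modulo 2. A product state is a pair (one from each), accepting exactly when both do.
23 states suffice.
          0    1  
>  s0     s1   s2 
   s1     s3   s4 
   s2     s5   s6 
   s3     s7   s8 
   s4     s9  s10 
   s5    s11  s12 
   s6    s13  s14 
   s7    s15  s16 
   s8    s17  s18 
   s9    s19  s20 
   s10   s21  s22 
 * s11    s7   s8 
   s12    s9  s10 
   s13   s11  s12 
 * s14   s13  s14 
   s15    s7   s8 
   s16    s9  s10 
   s17   s11  s12 
   s18   s13  s14 
   s19   s15  s16 
 * s20   s17  s18 
 * s21   s19  s20 
   s22   s21  s22 
(> = start, * = accepting)

start=s0; accept=s11,s14,s20,s21; s0-0>s1; s0-1>s2; s1-0>s3; s1-1>s4; s2-0>s5; s2-1>s6; s3-0>s7; s3-1>s8; s4-0>s9; s4-1>s10; s5-0>s11; s5-1>s12; s6-0>s13; s6-1>s14; s7-0>s15; s7-1>s16; s8-0>s17; s8-1>s18; s9-0>s19; s9-1>s20; s10-0>s21; s10-1>s22; s11-0>s7; s11-1>s8; s12-0>s9; s12-1>s10; s13-0>s11; s13-1>s12; s14-0>s13; s14-1>s14; s15-0>s7; s15-1>s8; s16-0>s9; s16-1>s10; s17-0>s11; s17-1>s12; s18-0>s13; s18-1>s14; s19-0>s15; s19-1>s16; s20-0>s17; s20-1>s18; s21-0>s19; s21-1>s20; s22-0>s21; s22-1>s22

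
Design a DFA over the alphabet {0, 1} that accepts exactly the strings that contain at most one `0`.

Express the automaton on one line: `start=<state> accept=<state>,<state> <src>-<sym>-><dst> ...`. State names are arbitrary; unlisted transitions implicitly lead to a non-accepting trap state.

start=s0 accept=s0,s1 s0-0->s1 s0-1->s0 s1-0->s2 s1-1->s1 s2-0->s2 s2-1->s2

Only the number of `0`s matters, and only up to 2. Make a chain s0 → s1 → s2 advanced by each `0` (with s2 absorbing); every other symbol self-loops. The accepting set is {s0, s1}.
With 3 states:
        0   1  
>* s0   s1  s0 
 * s1   s2  s1 
   s2   s2  s2 
(> = start, * = accepting)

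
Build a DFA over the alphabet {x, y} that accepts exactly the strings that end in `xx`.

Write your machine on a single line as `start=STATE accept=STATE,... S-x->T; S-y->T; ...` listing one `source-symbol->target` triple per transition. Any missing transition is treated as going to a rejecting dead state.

start=s0; accept=s2; s0-x->s1; s0-y->s0; s1-x->s2; s1-y->s0; s2-x->s2; s2-y->s0

Remember how much of `xx` the current input suffix matches. State s0 means no match yet; s1 means the last symbol is `x`; s2 means the last 2 symbols are `xx`. Only s2 accepts. On a mismatch, fall back to the longest proper suffix that is still a prefix of `xx`.
A 3-state machine:
        x   y  
>  s0   s1  s0 
   s1   s2  s0 
 * s2   s2  s0 
(> = start, * = accepting)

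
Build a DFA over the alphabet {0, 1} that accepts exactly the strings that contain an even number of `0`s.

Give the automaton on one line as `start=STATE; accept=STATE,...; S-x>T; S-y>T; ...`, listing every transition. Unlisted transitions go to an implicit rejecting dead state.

start=q0; accept=q0; q0-0>q1; q0-1>q0; q1-0>q0; q1-1>q1

The only thing that matters is how many `0`s have appeared, reduced mod 2. Use one state per residue: q0 for 0, …, q1 for 1. Reading `0` moves to the next residue; anything else stays put. q0 is accepting.
        0   1  
>* q0   q1  q0 
   q1   q0  q1 
(> = start, * = accepting)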